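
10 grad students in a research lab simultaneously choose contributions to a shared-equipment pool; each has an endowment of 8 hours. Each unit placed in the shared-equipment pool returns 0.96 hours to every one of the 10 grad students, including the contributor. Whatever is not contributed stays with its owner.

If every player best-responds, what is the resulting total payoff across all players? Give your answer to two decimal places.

The private return per contributed unit is 0.96 < 1, so contributing 0 is dominant for every player. At the Nash equilibrium everyone keeps their 8, and the group total is 10 × 8 = 80.

80.00 hours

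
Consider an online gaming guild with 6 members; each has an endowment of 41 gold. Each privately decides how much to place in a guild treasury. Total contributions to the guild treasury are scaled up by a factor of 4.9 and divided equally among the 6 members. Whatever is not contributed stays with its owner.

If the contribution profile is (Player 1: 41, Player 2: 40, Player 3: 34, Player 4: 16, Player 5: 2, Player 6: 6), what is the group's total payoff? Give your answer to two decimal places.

788.10 gold

Total contributed: 41 + 40 + 34 + 16 + 2 + 6 = 139; total kept: 6 × 41 − 139 = 107.
The guild treasury pays out 4.9 × 139 = 681.10 in aggregate.
Group total = 107 + 681.10 = 788.10.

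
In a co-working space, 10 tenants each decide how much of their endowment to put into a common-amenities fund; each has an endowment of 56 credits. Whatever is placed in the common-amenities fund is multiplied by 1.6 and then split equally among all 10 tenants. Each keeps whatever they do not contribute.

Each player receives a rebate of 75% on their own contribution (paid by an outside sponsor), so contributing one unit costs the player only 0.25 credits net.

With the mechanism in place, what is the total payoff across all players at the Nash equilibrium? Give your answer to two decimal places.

With the mechanism, a contributed unit returns (1.6/10) / 0.25 = 0.6400 per unit of net cost — still below 1 — so contributing 0 remains dominant for every player.
At the Nash equilibrium no one contributes; group total payoff = 10 × 56 = 560.

560.00 credits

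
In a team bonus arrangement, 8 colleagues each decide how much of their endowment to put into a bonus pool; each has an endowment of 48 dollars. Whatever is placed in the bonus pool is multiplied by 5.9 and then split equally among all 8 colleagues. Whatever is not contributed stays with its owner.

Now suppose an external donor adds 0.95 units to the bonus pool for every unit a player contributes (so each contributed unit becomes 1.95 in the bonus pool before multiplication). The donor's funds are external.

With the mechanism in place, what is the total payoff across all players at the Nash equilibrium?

With the mechanism, a contributed unit returns 5.9 × 1.95 / 8 = 1.4381 per unit of net cost to the contributor — now above 1 — so contributing fully is weakly dominant for every player.
At the Nash equilibrium everyone contributes 48. Group total payoff = 5.9 × 1.95 × 384 = 4417.92.

4417.92 dollars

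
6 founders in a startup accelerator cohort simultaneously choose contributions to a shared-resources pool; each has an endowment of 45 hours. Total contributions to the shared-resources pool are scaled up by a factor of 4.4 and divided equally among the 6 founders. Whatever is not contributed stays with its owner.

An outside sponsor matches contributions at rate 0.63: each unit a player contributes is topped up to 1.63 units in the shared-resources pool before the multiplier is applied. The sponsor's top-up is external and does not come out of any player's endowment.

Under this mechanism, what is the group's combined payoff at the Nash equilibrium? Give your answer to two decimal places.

With the mechanism, a contributed unit returns 4.4 × 1.63 / 6 = 1.1953 per unit of net cost to the contributor — now above 1 — so contributing fully is weakly dominant for every player.
So the Nash equilibrium is full contribution by all 6; the group earns 4.4 × 1.63 × 270 = 1936.44.

1936.44 hours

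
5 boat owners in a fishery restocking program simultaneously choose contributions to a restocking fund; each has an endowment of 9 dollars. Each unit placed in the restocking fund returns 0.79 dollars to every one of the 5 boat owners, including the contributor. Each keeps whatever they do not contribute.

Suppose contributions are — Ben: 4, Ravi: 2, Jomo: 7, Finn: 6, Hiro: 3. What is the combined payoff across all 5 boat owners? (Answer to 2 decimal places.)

Total contributed: 4 + 2 + 7 + 6 + 3 = 22; total kept: 5 × 9 − 22 = 23.
The restocking fund pays out 0.79 × 5 × 22 = 86.90 in aggregate.
Group total = 23 + 86.90 = 109.90.

109.90 dollars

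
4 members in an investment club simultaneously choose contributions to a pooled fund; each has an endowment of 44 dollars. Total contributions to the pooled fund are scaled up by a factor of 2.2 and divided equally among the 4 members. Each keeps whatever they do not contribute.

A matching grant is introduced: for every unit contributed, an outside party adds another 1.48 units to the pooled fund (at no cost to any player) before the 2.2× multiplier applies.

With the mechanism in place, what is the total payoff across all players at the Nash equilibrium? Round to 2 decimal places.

960.26 dollars

With the mechanism, a contributed unit returns 2.2 × 2.48 / 4 = 1.3640 per unit of net cost to the contributor — now above 1 — so contributing fully is weakly dominant for every player.
So the Nash equilibrium is full contribution by all 4; the group earns 2.2 × 2.48 × 176 = 960.26.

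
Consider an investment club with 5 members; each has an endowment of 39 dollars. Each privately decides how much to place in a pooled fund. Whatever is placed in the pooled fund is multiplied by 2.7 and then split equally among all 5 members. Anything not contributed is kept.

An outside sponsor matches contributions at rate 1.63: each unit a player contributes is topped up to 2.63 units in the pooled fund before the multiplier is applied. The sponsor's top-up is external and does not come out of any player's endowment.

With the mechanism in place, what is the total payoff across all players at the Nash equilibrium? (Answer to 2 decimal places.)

The effective private return per unit is now 2.7 × 2.63 / 5 = 1.4202 > 1, so every player's dominant strategy flips to full contribution.
At the Nash equilibrium everyone contributes 39. Group total payoff = 2.7 × 2.63 × 195 = 1384.70.

1384.70 dollars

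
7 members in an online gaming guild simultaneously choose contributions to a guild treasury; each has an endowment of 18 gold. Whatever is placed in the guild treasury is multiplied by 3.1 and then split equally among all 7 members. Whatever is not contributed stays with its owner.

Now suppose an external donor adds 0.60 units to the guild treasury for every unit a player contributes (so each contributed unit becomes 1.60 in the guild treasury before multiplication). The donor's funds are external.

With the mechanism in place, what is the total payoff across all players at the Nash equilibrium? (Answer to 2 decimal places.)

Even with the mechanism, each unit contributed returns only 3.1 × 1.60 / 7 = 0.7086 per unit of net cost, so contributing nothing is still dominant.
Everyone keeps their endowment and the group total is 7 × 18 = 126.

126.00 gold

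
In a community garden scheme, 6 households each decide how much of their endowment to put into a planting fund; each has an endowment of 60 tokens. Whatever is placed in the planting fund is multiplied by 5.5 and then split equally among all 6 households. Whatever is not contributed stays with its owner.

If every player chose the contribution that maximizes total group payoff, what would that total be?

1980.00 tokens

Each contributed unit returns 5.500 to the group as a whole (0.9167 to each of 6 players), which exceeds 1, so the social optimum is full contribution: group total = 5.500 × 360 = 1980.00.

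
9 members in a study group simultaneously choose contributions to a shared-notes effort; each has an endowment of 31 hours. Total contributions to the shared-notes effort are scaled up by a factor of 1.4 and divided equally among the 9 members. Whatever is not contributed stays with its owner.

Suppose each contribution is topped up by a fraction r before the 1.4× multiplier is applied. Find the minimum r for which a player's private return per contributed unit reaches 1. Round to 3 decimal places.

With matching at rate r, one contributed unit becomes (1 + r) in the shared-notes effort and returns 1.4 × (1 + r) / 9 to the contributor.
Setting this equal to 1: 1 + r = 9/1.4 = 6.4286.
So the minimum matching rate is r = 6.4286 − 1 = 5.429.

5.429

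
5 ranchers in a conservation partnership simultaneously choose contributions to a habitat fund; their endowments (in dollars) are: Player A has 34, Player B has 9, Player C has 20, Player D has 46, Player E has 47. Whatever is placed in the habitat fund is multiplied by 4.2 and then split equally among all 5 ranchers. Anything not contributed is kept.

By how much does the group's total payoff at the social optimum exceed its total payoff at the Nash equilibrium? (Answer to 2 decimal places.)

The private return per contributed unit is 4.2/5 = 0.8400 < 1 for every player regardless of endowment, so the Nash equilibrium is zero contribution and the group total is Σ E_j = 34 + 9 + 20 + 46 + 47 = 156.
Each contributed unit returns 4.200 to the group, so the social optimum is full contribution by everyone: group total = 4.200 × 156 = 655.20.
Efficiency loss = (4.200 − 1) × 156 = 499.20.

499.20 dollars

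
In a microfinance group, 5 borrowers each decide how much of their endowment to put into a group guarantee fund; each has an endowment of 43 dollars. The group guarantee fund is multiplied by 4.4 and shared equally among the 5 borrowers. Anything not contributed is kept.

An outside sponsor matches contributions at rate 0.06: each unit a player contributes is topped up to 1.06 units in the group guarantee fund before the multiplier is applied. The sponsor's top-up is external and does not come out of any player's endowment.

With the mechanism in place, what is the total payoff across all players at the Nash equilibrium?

215.00 dollars

With the mechanism, a contributed unit returns 4.4 × 1.06 / 5 = 0.9328 per unit of net cost — still below 1 — so contributing 0 remains dominant for every player.
At the Nash equilibrium no one contributes; group total payoff = 5 × 43 = 215.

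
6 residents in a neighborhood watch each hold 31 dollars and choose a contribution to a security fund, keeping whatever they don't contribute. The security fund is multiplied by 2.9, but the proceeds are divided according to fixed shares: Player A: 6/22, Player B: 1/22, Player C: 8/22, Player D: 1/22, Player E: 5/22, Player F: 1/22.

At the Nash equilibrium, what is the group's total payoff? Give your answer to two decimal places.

Each unit j contributes comes back to j as 2.9 × (j's share), so j prefers to contribute only if that share exceeds 1/2.9 = 0.3448; otherwise keeping the unit dominates.
Player C alone (share 8/22) is above the threshold, contributing 31; the remaining 5 contribute 0. Total contributed: 31.
The security fund pays out 2.9 × 31 = 89.90 in total (split across the unequal shares, but the aggregate is all that matters for the group sum).
The 5 free-riders keep 31 each, adding 155. Group total = 155 + 89.90 = 244.90.

244.90 dollars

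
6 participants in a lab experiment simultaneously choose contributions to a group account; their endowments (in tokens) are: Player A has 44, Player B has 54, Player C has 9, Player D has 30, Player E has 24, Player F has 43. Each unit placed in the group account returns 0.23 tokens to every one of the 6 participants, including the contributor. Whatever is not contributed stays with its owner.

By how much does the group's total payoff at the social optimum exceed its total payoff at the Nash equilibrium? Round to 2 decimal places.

The private return per contributed unit is 0.23 < 1 for everyone, so the Nash equilibrium is zero contribution and the group total is Σ E_j = 44 + 54 + 9 + 30 + 24 + 43 = 204.
Each contributed unit returns 1.380 to the group, so the social optimum is full contribution by everyone: group total = 1.380 × 204 = 281.52.
Efficiency loss = (1.380 − 1) × 204 = 77.52.

77.52 tokens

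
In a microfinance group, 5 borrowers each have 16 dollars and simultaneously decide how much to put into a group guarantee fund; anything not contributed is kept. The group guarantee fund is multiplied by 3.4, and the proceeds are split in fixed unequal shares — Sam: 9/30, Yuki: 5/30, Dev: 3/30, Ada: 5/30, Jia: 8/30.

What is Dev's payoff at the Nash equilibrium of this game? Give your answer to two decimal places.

21.44 dollars

A player with share s gets back 3.4·s per unit contributed, so full contribution is dominant for anyone with s > 1/3.4 = 0.2941 and zero contribution is dominant for anyone below.
Sam alone (share 9/30) is above the threshold, contributing 16; the remaining 4 contribute 0. Total contributed: 16.
Dev keeps 16 and receives 3.4 × 16 × 3/30 = 5.44 from the group guarantee fund, for a payoff of 21.44.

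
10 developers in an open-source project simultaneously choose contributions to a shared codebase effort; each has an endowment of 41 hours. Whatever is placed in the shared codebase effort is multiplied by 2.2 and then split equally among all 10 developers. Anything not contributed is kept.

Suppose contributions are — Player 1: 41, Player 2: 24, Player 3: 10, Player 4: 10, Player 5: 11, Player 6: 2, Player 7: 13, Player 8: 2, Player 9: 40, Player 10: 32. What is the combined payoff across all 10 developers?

632.00 hours

Total contributed: 41 + 24 + 10 + 10 + 11 + 2 + 13 + 2 + 40 + 32 = 185; total kept: 10 × 41 − 185 = 225.
The shared codebase effort pays out 2.2 × 185 = 407.00 in aggregate.
Group total = 225 + 407.00 = 632.00.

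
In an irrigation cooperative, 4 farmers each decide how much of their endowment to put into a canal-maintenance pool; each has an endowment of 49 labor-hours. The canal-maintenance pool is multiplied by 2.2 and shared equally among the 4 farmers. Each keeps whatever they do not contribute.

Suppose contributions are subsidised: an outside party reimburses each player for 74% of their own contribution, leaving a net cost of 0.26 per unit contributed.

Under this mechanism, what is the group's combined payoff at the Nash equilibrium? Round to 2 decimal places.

576.24 labor-hours

The effective private return per unit is now (2.2/4) / 0.26 = 2.1154 > 1, so every player's dominant strategy flips to full contribution.
So the Nash equilibrium is full contribution by all 4; the group earns 4 × (49 × 0.74 + 2.2 × 49) = 576.24.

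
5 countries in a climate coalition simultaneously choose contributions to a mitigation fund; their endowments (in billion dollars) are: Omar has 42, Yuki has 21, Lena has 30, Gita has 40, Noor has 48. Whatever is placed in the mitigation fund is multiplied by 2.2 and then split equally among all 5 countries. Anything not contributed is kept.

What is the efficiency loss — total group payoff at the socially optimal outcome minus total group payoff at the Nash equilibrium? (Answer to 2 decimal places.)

217.20 billion dollars

The private return per contributed unit is 2.2/5 = 0.4400 < 1 for every player regardless of endowment, so the Nash equilibrium is zero contribution and the group total is Σ E_j = 42 + 21 + 30 + 40 + 48 = 181.
Each contributed unit returns 2.200 to the group, so the social optimum is full contribution by everyone: group total = 2.200 × 181 = 398.20.
Efficiency loss = (2.200 − 1) × 181 = 217.20.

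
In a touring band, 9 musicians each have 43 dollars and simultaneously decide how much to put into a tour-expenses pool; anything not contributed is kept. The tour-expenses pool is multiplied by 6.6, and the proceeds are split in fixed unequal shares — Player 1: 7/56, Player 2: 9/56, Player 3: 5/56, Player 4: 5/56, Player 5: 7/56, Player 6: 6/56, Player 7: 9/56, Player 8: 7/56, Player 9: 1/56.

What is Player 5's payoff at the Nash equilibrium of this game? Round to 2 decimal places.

For player j, contributing a unit is worthwhile iff 6.6 × (j's share) ≥ 1, i.e. iff j's share is at least 0.1515.
The shares above 0.1515 belong to Player 2 and Player 7, contributing 43 each; the remaining 7 contribute 0. Total contributed: 86.
Player 5 keeps 43 and receives 6.6 × 86 × 7/56 = 70.95 from the tour-expenses pool, for a payoff of 113.95.

113.95 dollars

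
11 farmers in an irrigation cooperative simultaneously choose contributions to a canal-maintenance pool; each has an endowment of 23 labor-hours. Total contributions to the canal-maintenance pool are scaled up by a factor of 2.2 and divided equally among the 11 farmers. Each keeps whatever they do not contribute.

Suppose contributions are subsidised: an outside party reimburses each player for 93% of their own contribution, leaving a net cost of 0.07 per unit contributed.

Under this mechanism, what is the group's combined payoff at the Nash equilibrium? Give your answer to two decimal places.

With the mechanism, a contributed unit returns (2.2/11) / 0.07 = 2.8571 per unit of net cost to the contributor — now above 1 — so contributing fully is weakly dominant for every player.
So the Nash equilibrium is full contribution by all 11; the group earns 11 × (23 × 0.93 + 2.2 × 23) = 791.89.

791.89 labor-hours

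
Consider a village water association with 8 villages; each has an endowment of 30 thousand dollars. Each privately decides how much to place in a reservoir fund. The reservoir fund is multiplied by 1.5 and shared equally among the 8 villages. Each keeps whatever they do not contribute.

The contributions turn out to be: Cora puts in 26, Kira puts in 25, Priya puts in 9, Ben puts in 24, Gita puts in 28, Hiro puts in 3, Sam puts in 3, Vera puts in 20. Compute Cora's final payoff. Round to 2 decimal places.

Total contributed: 26 + 25 + 9 + 24 + 28 + 3 + 3 + 20 = 138.
Each receives 1.5 × 138 / 8 = 25.88 from the reservoir fund.
Cora keeps 30 − 26 = 4, so Cora's payoff is 4 + 25.88 = 29.88.

29.88 thousand dollars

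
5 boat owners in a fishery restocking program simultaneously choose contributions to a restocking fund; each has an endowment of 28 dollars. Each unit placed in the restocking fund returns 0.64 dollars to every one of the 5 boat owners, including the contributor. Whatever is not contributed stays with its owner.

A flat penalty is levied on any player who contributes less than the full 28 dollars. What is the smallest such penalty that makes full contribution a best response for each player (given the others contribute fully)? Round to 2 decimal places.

10.08 dollars

Given the others contribute fully, the best deviation is to contribute 0 (any partial contribution still incurs the fine and gives up units whose private return 0.64 is below 1).
Deviating from 28 to 0 saves 28 dollars but forfeits the deviator's share of the drop in the restocking fund: 0.64 × 28 = 17.92.
So the deviation gain is 28 − 17.92 = 10.08, and the fine must be at least 10.08 dollars to wipe it out.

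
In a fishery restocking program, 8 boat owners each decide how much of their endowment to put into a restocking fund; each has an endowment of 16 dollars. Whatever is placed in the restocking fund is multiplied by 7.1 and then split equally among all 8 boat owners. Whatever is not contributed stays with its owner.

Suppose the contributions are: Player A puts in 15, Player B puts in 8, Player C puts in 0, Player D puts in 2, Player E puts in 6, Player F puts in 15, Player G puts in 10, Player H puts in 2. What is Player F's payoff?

52.48 dollars

Total contributed: 15 + 8 + 0 + 2 + 6 + 15 + 10 + 2 = 58.
Each receives 7.1 × 58 / 8 = 51.48 from the restocking fund.
Player F keeps 16 − 15 = 1, so Player F's payoff is 1 + 51.48 = 52.48.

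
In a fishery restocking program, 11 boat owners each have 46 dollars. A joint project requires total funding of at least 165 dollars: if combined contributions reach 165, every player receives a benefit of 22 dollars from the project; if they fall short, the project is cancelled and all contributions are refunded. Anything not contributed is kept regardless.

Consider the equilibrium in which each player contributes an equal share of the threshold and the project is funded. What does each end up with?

53 dollars

Equal share of the threshold: 165/11 = 15.
At this profile no one gains by cutting their contribution: any cut drops the total below 165, the project is cancelled, contributions are refunded, and the deviator ends with 46, which is less than 46 − 15 + 22 = 53. Contributing more than 15 just wastes the excess. So contributing exactly 15 is a best response.
Each player's payoff: 46 − 15 + 22 = 53.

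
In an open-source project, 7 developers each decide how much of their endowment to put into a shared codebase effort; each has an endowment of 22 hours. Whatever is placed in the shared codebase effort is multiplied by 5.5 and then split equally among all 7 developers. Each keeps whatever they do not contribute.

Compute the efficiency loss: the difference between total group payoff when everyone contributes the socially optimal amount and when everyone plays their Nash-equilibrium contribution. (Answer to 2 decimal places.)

Each contributed unit returns 5.5/7 = 0.7857 to its contributor — below 1 — so contributing 0 is dominant for every player. At the Nash equilibrium everyone keeps their 22, and the group total is 7 × 22 = 154.
Each contributed unit returns 5.500 to the group as a whole (0.7857 to each of 7 players), which exceeds 1, so the social optimum is full contribution: group total = 5.500 × 154 = 847.00.
Efficiency loss = 847.00 − 154 = 693.00.

693.00 hours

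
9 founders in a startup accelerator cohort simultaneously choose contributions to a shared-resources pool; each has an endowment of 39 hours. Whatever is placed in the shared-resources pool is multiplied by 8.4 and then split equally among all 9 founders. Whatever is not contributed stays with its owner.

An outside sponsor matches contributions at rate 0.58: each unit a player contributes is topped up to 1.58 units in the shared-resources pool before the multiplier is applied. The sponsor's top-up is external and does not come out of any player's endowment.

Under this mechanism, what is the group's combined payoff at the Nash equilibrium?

4658.47 hours

With the mechanism, a contributed unit returns 8.4 × 1.58 / 9 = 1.4747 per unit of net cost to the contributor — now above 1 — so contributing fully is weakly dominant for every player.
At the Nash equilibrium everyone contributes 39. Group total payoff = 8.4 × 1.58 × 351 = 4658.47.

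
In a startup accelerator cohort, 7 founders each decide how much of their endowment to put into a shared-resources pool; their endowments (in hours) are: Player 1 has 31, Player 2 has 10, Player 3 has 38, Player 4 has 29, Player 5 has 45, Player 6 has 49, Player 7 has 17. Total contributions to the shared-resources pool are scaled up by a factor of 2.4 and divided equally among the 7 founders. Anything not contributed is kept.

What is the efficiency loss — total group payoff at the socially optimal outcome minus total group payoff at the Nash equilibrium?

306.60 hours

The private return per contributed unit is 2.4/7 = 0.3429 < 1 for every player regardless of endowment, so the Nash equilibrium is zero contribution and the group total is Σ E_j = 31 + 10 + 38 + 29 + 45 + 49 + 17 = 219.
Each contributed unit returns 2.400 to the group, so the social optimum is full contribution by everyone: group total = 2.400 × 219 = 525.60.
Efficiency loss = (2.400 − 1) × 219 = 306.60.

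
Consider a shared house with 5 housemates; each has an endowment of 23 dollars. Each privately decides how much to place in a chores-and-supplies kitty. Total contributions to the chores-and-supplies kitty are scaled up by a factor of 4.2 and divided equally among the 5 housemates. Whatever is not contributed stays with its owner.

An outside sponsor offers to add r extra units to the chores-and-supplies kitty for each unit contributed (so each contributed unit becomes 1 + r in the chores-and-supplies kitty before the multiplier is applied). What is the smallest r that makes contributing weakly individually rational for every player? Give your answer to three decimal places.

0.190

With matching at rate r, one contributed unit becomes (1 + r) in the chores-and-supplies kitty and returns 4.2 × (1 + r) / 5 to the contributor.
Setting this equal to 1: 1 + r = 5/4.2 = 1.1905.
So the minimum matching rate is r = 1.1905 − 1 = 0.190.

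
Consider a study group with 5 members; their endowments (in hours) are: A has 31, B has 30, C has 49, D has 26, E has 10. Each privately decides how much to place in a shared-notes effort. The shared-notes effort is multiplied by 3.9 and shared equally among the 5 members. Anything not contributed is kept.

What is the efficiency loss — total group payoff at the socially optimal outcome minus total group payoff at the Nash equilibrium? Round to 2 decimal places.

423.40 hours

The private return per contributed unit is 3.9/5 = 0.7800 < 1 for every player regardless of endowment, so the Nash equilibrium is zero contribution and the group total is Σ E_j = 31 + 30 + 49 + 26 + 10 = 146.
Each contributed unit returns 3.900 to the group, so the social optimum is full contribution by everyone: group total = 3.900 × 146 = 569.40.
Efficiency loss = (3.900 − 1) × 146 = 423.40.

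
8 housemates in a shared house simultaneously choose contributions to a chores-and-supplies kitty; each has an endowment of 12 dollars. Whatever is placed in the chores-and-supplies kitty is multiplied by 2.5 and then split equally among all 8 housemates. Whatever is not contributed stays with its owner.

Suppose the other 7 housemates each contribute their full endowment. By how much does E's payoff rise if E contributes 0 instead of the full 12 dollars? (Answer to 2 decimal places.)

8.25 dollars

Switching from a contribution of 12 to 0 lets E keep an extra 12 dollars, but lowers the chores-and-supplies kitty by 12, which costs E their own share of that drop: 2.5/8 × 12 = 3.75.
Net gain = 12 − 3.75 = 8.25. The private return per contributed unit (0.3125) is below 1, so free-riding is indeed the best response regardless of what the others do.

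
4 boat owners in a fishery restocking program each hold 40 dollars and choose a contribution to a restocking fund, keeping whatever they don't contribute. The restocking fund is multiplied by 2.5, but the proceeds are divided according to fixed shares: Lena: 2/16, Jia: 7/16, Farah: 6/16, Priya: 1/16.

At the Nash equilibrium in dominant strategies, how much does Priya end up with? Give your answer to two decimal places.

46.25 dollars

A player with share s gets back 2.5·s per unit contributed, so full contribution is dominant for anyone with s > 1/2.5 = 0.4000 and zero contribution is dominant for anyone below.
The only share above 0.4000 is Jia's 7/16, contributing 40; the remaining 3 contribute 0. Total contributed: 40.
Priya keeps 40 and receives 2.5 × 40 × 1/16 = 6.25 from the restocking fund, for a payoff of 46.25.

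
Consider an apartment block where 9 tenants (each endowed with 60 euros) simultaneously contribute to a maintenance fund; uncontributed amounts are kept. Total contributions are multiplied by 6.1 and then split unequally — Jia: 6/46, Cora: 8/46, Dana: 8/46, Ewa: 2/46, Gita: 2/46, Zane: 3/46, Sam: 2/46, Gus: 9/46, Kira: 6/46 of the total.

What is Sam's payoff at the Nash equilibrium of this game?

Player j's private return per contributed unit is 6.1 × (j's share). Contributing is weakly dominant for j when that share is at least 1/6.1 = 0.1639, and contributing 0 is dominant otherwise.
Cora, Dana and Gus are above the threshold, contributing 60 each; the remaining 6 contribute 0. Total contributed: 180.
Sam keeps 60 and receives 6.1 × 180 × 2/46 = 47.74 from the maintenance fund, for a payoff of 107.74.

107.74 euros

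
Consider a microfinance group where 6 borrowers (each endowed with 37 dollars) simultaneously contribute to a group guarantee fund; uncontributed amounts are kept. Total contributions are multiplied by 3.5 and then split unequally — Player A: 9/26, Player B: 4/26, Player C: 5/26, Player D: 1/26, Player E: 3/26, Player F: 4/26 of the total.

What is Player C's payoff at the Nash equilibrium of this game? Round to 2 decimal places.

Each unit j contributes comes back to j as 3.5 × (j's share), so j prefers to contribute only if that share exceeds 1/3.5 = 0.2857; otherwise keeping the unit dominates.
The only share above 0.2857 is Player A's 9/26, contributing 37; the remaining 5 contribute 0. Total contributed: 37.
Player C keeps 37 and receives 3.5 × 37 × 5/26 = 24.90 from the group guarantee fund, for a payoff of 61.90.

61.90 dollars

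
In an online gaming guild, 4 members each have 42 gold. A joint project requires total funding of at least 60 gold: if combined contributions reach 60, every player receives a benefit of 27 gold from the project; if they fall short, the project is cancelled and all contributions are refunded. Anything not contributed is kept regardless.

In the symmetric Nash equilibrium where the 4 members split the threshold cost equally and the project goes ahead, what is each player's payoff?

Equal share of the threshold: 60/4 = 15.
At this profile no one gains by cutting their contribution: any cut drops the total below 60, the project is cancelled, contributions are refunded, and the deviator ends with 42, which is less than 42 − 15 + 27 = 54. Contributing more than 15 just wastes the excess. So contributing exactly 15 is a best response.
Each player's payoff: 42 − 15 + 27 = 54.

54 gold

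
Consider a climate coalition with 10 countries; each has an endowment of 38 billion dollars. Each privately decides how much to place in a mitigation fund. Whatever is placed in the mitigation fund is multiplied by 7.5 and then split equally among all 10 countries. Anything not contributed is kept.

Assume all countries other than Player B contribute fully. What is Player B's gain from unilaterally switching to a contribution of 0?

Switching from a contribution of 38 to 0 lets Player B keep an extra 38 billion dollars, but lowers the mitigation fund by 38, which costs Player B their own share of that drop: 7.5/10 × 38 = 28.50.
Net gain = 38 − 28.50 = 9.50. The private return per contributed unit (0.7500) is below 1, so free-riding is indeed the best response regardless of what the others do.

9.50 billion dollars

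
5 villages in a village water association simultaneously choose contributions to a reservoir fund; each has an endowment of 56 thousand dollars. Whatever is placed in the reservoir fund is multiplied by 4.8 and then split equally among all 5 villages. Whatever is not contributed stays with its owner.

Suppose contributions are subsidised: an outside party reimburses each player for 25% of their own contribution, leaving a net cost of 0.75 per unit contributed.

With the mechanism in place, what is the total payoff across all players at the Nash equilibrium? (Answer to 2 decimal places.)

1414.00 thousand dollars

The effective private return per unit is now (4.8/5) / 0.75 = 1.2800 > 1, so every player's dominant strategy flips to full contribution.
So the Nash equilibrium is full contribution by all 5; the group earns 5 × (56 × 0.25 + 4.8 × 56) = 1414.00.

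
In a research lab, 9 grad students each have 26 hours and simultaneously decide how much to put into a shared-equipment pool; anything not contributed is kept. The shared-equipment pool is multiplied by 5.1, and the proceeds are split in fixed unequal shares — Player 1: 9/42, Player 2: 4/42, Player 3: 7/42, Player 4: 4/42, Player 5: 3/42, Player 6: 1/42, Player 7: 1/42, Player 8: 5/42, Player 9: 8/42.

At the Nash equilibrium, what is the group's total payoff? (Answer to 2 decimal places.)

340.60 hours

Each unit j contributes comes back to j as 5.1 × (j's share), so j prefers to contribute only if that share exceeds 1/5.1 = 0.1961; otherwise keeping the unit dominates.
Only Player 1 (9/42) clears that bar, contributing 26; the remaining 8 contribute 0. Total contributed: 26.
The shared-equipment pool pays out 5.1 × 26 = 132.60 in total (split across the unequal shares, but the aggregate is all that matters for the group sum).
The 8 free-riders keep 26 each, adding 208. Group total = 208 + 132.60 = 340.60.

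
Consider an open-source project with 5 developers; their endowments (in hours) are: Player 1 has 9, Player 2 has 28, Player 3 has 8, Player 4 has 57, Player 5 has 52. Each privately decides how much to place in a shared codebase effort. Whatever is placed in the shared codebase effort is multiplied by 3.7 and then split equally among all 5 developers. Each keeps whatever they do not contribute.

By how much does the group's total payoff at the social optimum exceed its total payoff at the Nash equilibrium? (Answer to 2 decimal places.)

The private return per contributed unit is 3.7/5 = 0.7400 < 1 for every player regardless of endowment, so the Nash equilibrium is zero contribution and the group total is Σ E_j = 9 + 28 + 8 + 57 + 52 = 154.
Each contributed unit returns 3.700 to the group, so the social optimum is full contribution by everyone: group total = 3.700 × 154 = 569.80.
Efficiency loss = (3.700 − 1) × 154 = 415.80.

415.80 hours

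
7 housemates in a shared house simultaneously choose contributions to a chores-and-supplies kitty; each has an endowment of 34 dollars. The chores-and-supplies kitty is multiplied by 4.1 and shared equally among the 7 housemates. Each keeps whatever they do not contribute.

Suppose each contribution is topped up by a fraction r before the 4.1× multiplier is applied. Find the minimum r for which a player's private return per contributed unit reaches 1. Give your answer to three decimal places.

0.707

With matching at rate r, one contributed unit becomes (1 + r) in the chores-and-supplies kitty and returns 4.1 × (1 + r) / 7 to the contributor.
Setting this equal to 1: 1 + r = 7/4.1 = 1.7073.
So the minimum matching rate is r = 1.7073 − 1 = 0.707.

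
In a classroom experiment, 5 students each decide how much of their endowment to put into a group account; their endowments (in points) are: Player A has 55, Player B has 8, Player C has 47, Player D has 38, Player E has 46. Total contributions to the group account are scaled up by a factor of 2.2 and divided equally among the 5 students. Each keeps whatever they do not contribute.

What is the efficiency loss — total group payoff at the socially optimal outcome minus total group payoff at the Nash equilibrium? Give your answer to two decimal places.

232.80 points

The private return per contributed unit is 2.2/5 = 0.4400 < 1 for every player regardless of endowment, so the Nash equilibrium is zero contribution and the group total is Σ E_j = 55 + 8 + 47 + 38 + 46 = 194.
Each contributed unit returns 2.200 to the group, so the social optimum is full contribution by everyone: group total = 2.200 × 194 = 426.80.
Efficiency loss = (2.200 − 1) × 194 = 232.80.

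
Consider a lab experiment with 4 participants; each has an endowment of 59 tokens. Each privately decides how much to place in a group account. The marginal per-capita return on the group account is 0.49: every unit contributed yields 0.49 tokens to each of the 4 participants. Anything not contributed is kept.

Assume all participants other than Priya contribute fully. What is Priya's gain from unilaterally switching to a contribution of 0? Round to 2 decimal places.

Switching from a contribution of 59 to 0 lets Priya keep an extra 59 tokens, but lowers the group account by 59, which costs Priya their own share of that drop: 0.49 × 59 = 28.91.
Net gain = 59 − 28.91 = 30.09. The private return per contributed unit (0.49) is below 1, so free-riding is indeed the best response regardless of what the others do.

30.09 tokens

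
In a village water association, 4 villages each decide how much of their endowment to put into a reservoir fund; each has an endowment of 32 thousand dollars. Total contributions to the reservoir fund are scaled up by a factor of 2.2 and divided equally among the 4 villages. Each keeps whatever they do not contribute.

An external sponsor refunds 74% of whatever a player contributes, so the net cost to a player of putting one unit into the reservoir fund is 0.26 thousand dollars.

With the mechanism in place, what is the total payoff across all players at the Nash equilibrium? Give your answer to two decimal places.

376.32 thousand dollars

With the mechanism, a contributed unit returns (2.2/4) / 0.26 = 2.1154 per unit of net cost to the contributor — now above 1 — so contributing fully is weakly dominant for every player.
So the Nash equilibrium is full contribution by all 4; the group earns 4 × (32 × 0.74 + 2.2 × 32) = 376.32.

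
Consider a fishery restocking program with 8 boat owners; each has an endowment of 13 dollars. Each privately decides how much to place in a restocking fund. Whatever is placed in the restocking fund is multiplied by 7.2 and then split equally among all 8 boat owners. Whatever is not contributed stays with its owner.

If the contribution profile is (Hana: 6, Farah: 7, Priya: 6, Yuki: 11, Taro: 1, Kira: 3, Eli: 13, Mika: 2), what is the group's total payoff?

407.80 dollars

Total contributed: 6 + 7 + 6 + 11 + 1 + 3 + 13 + 2 = 49; total kept: 8 × 13 − 49 = 55.
The restocking fund pays out 7.2 × 49 = 352.80 in aggregate.
Group total = 55 + 352.80 = 407.80.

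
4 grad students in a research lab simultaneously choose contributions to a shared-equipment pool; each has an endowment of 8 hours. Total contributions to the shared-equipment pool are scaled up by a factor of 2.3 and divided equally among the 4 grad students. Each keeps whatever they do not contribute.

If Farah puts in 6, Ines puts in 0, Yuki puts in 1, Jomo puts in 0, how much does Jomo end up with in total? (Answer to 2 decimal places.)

12.03 hours

Total contributed: 6 + 0 + 1 + 0 = 7.
Each receives 2.3 × 7 / 4 = 4.03 from the shared-equipment pool.
Jomo keeps 8 − 0 = 8, so Jomo's payoff is 8 + 4.03 = 12.03.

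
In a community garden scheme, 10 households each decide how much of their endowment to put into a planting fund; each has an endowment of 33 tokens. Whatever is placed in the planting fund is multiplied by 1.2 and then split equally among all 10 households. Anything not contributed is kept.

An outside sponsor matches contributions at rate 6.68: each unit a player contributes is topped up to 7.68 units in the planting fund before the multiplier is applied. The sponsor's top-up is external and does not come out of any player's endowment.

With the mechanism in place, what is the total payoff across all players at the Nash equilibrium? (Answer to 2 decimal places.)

330.00 tokens

With the mechanism, a contributed unit returns 1.2 × 7.68 / 10 = 0.9216 per unit of net cost — still below 1 — so contributing 0 remains dominant for every player.
Everyone keeps their endowment and the group total is 10 × 33 = 330.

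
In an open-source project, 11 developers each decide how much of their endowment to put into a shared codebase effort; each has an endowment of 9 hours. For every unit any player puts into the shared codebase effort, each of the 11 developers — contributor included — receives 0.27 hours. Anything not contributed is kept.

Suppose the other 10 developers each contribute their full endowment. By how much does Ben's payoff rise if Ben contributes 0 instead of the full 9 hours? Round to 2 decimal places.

Switching from a contribution of 9 to 0 lets Ben keep an extra 9 hours, but lowers the shared codebase effort by 9, which costs Ben their own share of that drop: 0.27 × 9 = 2.43.
Net gain = 9 − 2.43 = 6.57. The private return per contributed unit (0.27) is below 1, so free-riding is indeed the best response regardless of what the others do.

6.57 hours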